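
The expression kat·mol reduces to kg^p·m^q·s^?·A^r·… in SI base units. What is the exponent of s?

kat = s⁻¹·mol.
Combining: kat·mol = (s⁻¹·mol) · mol = s⁻¹·mol².
The exponent of s is -1.

-1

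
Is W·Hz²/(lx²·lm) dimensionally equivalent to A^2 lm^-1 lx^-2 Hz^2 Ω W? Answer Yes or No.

Left side:
  lx = lm/m² (illuminance = luminous flux per area),
      = m⁻²·cd.
  So lx⁻² = m⁴·cd⁻².
  W = J/s (power = energy per time),
      = kg·m²·s⁻³.
  lm = cd·sr = cd (luminous flux; sr is dimensionless).
  So lm⁻¹ = cd⁻¹.
  Hz = 1/s = s⁻¹ (frequency is cycles per second).
  So Hz² = s⁻².
  Combining: lx⁻²·W·lm⁻¹·Hz² = (m⁴·cd⁻²) · (kg·m²·s⁻³) · cd⁻¹ · s⁻² = kg·m⁶·s⁻⁵·cd⁻³.
Right side:
  lm = cd.
  So lm⁻¹ = cd⁻¹.
  lx = m⁻²·cd.
  So lx⁻² = m⁴·cd⁻².
  Hz = s⁻¹.
  So Hz² = s⁻².
  Ω = kg·m²·s⁻³·A⁻².
  W = kg·m²·s⁻³.
  Combining: A²·lm⁻¹·lx⁻²·Hz²·Ω·W = A² · cd⁻¹ · (m⁴·cd⁻²) · s⁻² · (kg·m²·s⁻³·A⁻²) · (kg·m²·s⁻³) = kg²·m⁸·s⁻⁸·cd⁻³.
Left is kg·m⁶·s⁻⁵·cd⁻³; right is kg²·m⁸·s⁻⁸·cd⁻³ — different.

No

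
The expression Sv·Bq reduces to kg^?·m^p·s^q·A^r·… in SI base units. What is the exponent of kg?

0

Sv = m²·s⁻².
Bq = s⁻¹.
Combining: Sv·Bq = (m²·s⁻²) · s⁻¹ = m²·s⁻³.
The exponent of kg is 0.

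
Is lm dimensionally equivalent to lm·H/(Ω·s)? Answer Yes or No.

Yes

Left side:
  lm = cd·sr = cd (luminous flux; sr is dimensionless).
Right side:
  Ω = V/A (resistance = voltage per current),
      = kg·m²·s⁻³·A⁻².
  So Ω⁻¹ = kg⁻¹·m⁻²·s³·A².
  lm = cd·sr = cd (luminous flux; sr is dimensionless).
  H = Wb/A (inductance = flux per current),
      = kg·m²·s⁻²·A⁻².
  Combining: Ω⁻¹·s⁻¹·lm·H = (kg⁻¹·m⁻²·s³·A²) · s⁻¹ · cd · (kg·m²·s⁻²·A⁻²) = cd.
Both reduce to cd.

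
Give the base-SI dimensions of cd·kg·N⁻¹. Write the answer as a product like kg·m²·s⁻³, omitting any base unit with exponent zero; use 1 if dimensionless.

m⁻¹·s²·cd

N = kg·m·s⁻².
So N⁻¹ = kg⁻¹·m⁻¹·s².
Combining: cd·kg·N⁻¹ = cd · kg · (kg⁻¹·m⁻¹·s²) = m⁻¹·s²·cd.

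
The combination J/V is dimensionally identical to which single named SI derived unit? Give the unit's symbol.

J = kg·m²·s⁻².
V = kg·m²·s⁻³·A⁻¹.
So V⁻¹ = kg⁻¹·m⁻²·s³·A.
Combining: J·V⁻¹ = (kg·m²·s⁻²) · (kg⁻¹·m⁻²·s³·A) = s·A.
s·A is the base-SI form of the coulomb.

C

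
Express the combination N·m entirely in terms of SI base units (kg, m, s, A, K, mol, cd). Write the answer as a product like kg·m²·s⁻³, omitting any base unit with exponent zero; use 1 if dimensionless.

N = kg·m/s² = kg·m·s⁻² (force = mass × acceleration).
Combining: N·m = (kg·m·s⁻²) · m = kg·m²·s⁻².

kg·m²·s⁻²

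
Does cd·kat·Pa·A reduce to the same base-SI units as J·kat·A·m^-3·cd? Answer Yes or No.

Left side:
  kat = s⁻¹·mol.
  Pa = kg·m⁻¹·s⁻².
  Combining: cd·kat·Pa·A = cd · (s⁻¹·mol) · (kg·m⁻¹·s⁻²) · A = kg·m⁻¹·s⁻³·A·mol·cd.
Right side:
  J = N·m (work = force × distance),
      = kg·m²·s⁻².
  kat = mol/s = s⁻¹·mol (catalytic activity).
  Combining: J·kat·A·m⁻³·cd = (kg·m²·s⁻²) · (s⁻¹·mol) · A · m⁻³ · cd = kg·m⁻¹·s⁻³·A·mol·cd.
Both reduce to kg·m⁻¹·s⁻³·A·mol·cd.

Yes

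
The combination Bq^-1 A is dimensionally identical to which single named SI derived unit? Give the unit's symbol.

Bq = s⁻¹.
So Bq⁻¹ = s.
Combining: Bq⁻¹·A = s · A = s·A.
s·A is the base-SI form of the coulomb.

C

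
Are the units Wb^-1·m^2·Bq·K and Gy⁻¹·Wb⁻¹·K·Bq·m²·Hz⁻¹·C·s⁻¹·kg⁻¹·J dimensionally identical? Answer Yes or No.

Left side:
  Wb = kg·m²·s⁻²·A⁻¹.
  So Wb⁻¹ = kg⁻¹·m⁻²·s²·A.
  Bq = s⁻¹.
  Combining: Wb⁻¹·m²·Bq·K = (kg⁻¹·m⁻²·s²·A) · m² · s⁻¹ · K = kg⁻¹·s·A·K.
Right side:
  Gy = m²·s⁻².
  So Gy⁻¹ = m⁻²·s².
  Wb = kg·m²·s⁻²·A⁻¹.
  So Wb⁻¹ = kg⁻¹·m⁻²·s²·A.
  Bq = s⁻¹.
  Hz = s⁻¹.
  So Hz⁻¹ = s.
  C = s·A.
  J = kg·m²·s⁻².
  Combining: Gy⁻¹·Wb⁻¹·K·Bq·m²·Hz⁻¹·C·s⁻¹·kg⁻¹·J = (m⁻²·s²) · (kg⁻¹·m⁻²·s²·A) · K · s⁻¹ · m² · s · (s·A) · s⁻¹ · kg⁻¹ · (kg·m²·s⁻²) = kg⁻¹·s²·A²·K.
Left is kg⁻¹·s·A·K; right is kg⁻¹·s²·A²·K — different.

No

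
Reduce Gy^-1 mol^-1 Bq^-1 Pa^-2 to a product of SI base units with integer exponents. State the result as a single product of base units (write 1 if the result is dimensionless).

Gy = J/kg (absorbed dose = energy per mass),
    = m²·s⁻².
So Gy⁻¹ = m⁻²·s².
Bq = 1/s = s⁻¹ (activity is decays per second).
So Bq⁻¹ = s.
Pa = N/m² (pressure = force per area),
    = kg·m⁻¹·s⁻².
So Pa⁻² = kg⁻²·m²·s⁴.
Combining: Gy⁻¹·mol⁻¹·Bq⁻¹·Pa⁻² = (m⁻²·s²) · mol⁻¹ · s · (kg⁻²·m²·s⁴) = kg⁻²·s⁷·mol⁻¹.

kg⁻²·s⁷·mol⁻¹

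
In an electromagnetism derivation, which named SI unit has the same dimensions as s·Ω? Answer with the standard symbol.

Ω = V/A (resistance = voltage per current),
    = kg·m²·s⁻³·A⁻².
Combining: s·Ω = s · (kg·m²·s⁻³·A⁻²) = kg·m²·s⁻²·A⁻².
kg·m²·s⁻²·A⁻² is the base-SI form of the henry.

H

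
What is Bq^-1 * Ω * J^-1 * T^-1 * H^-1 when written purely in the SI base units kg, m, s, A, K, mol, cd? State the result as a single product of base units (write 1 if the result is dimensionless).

Bq = s⁻¹.
So Bq⁻¹ = s.
Ω = kg·m²·s⁻³·A⁻².
J = kg·m²·s⁻².
So J⁻¹ = kg⁻¹·m⁻²·s².
T = kg·s⁻²·A⁻¹.
So T⁻¹ = kg⁻¹·s²·A.
H = kg·m²·s⁻²·A⁻².
So H⁻¹ = kg⁻¹·m⁻²·s²·A².
Combining: Bq⁻¹·Ω·J⁻¹·T⁻¹·H⁻¹ = s · (kg·m²·s⁻³·A⁻²) · (kg⁻¹·m⁻²·s²) · (kg⁻¹·s²·A) · (kg⁻¹·m⁻²·s²·A²) = kg⁻²·m⁻²·s⁴·A.

kg⁻²·m⁻²·s⁴·A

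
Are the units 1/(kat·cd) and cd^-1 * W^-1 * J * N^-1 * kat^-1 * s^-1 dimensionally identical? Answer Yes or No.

Left side:
  kat = mol/s = s⁻¹·mol (catalytic activity).
  So kat⁻¹ = s·mol⁻¹.
  Combining: kat⁻¹·cd⁻¹ = (s·mol⁻¹) · cd⁻¹ = s·mol⁻¹·cd⁻¹.
Right side:
  W = J/s (power = energy per time),
      = kg·m²·s⁻³.
  So W⁻¹ = kg⁻¹·m⁻²·s³.
  J = N·m (work = force × distance),
      = kg·m²·s⁻².
  N = kg·m/s² = kg·m·s⁻² (force = mass × acceleration).
  So N⁻¹ = kg⁻¹·m⁻¹·s².
  kat = mol/s = s⁻¹·mol (catalytic activity).
  So kat⁻¹ = s·mol⁻¹.
  Combining: cd⁻¹·W⁻¹·J·N⁻¹·kat⁻¹·s⁻¹ = cd⁻¹ · (kg⁻¹·m⁻²·s³) · (kg·m²·s⁻²) · (kg⁻¹·m⁻¹·s²) · (s·mol⁻¹) · s⁻¹ = kg⁻¹·m⁻¹·s³·mol⁻¹·cd⁻¹.
Left is s·mol⁻¹·cd⁻¹; right is kg⁻¹·m⁻¹·s³·mol⁻¹·cd⁻¹ — different.

No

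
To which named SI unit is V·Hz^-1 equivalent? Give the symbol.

V = W/A (potential = power per current),
    = kg·m²·s⁻³·A⁻¹.
Hz = 1/s = s⁻¹ (frequency is cycles per second).
So Hz⁻¹ = s.
Combining: V·Hz⁻¹ = (kg·m²·s⁻³·A⁻¹) · s = kg·m²·s⁻²·A⁻¹.
kg·m²·s⁻²·A⁻¹ is the base-SI form of the weber.

Wb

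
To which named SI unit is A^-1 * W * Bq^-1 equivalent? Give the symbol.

W = J/s (power = energy per time),
    = kg·m²·s⁻³.
Bq = 1/s = s⁻¹ (activity is decays per second).
So Bq⁻¹ = s.
Combining: A⁻¹·W·Bq⁻¹ = A⁻¹ · (kg·m²·s⁻³) · s = kg·m²·s⁻²·A⁻¹.
kg·m²·s⁻²·A⁻¹ is the base-SI form of the weber.

Wb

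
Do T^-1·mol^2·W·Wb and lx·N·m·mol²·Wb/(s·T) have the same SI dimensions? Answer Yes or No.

No

Left side:
  T = Wb/m² (flux density = flux per area),
      = kg·s⁻²·A⁻¹.
  So T⁻¹ = kg⁻¹·s²·A.
  W = J/s (power = energy per time),
      = kg·m²·s⁻³.
  Wb = V·s (flux: a volt is a weber per second),
      = kg·m²·s⁻²·A⁻¹.
  Combining: T⁻¹·mol²·W·Wb = (kg⁻¹·s²·A) · mol² · (kg·m²·s⁻³) · (kg·m²·s⁻²·A⁻¹) = kg·m⁴·s⁻³·mol².
Right side:
  lx = lm/m² (illuminance = luminous flux per area),
      = m⁻²·cd.
  N = kg·m/s² = kg·m·s⁻² (force = mass × acceleration).
  T = Wb/m² (flux density = flux per area),
      = kg·s⁻²·A⁻¹.
  So T⁻¹ = kg⁻¹·s²·A.
  Wb = V·s (flux: a volt is a weber per second),
      = kg·m²·s⁻²·A⁻¹.
  Combining: lx·N·s⁻¹·m·T⁻¹·mol²·Wb = (m⁻²·cd) · (kg·m·s⁻²) · s⁻¹ · m · (kg⁻¹·s²·A) · mol² · (kg·m²·s⁻²·A⁻¹) = kg·m²·s⁻³·mol²·cd.
Left is kg·m⁴·s⁻³·mol²; right is kg·m²·s⁻³·mol²·cd — different.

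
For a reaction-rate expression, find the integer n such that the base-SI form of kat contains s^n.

kat = s⁻¹·mol.
The exponent of s is -1.

-1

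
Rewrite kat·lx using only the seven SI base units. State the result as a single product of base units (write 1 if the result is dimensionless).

kat = s⁻¹·mol.
lx = m⁻²·cd.
Combining: kat·lx = (s⁻¹·mol) · (m⁻²·cd) = m⁻²·s⁻¹·mol·cd.

m⁻²·s⁻¹·mol·cd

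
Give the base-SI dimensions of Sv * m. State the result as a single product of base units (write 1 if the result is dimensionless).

m³·s⁻²

Sv = J/kg (equivalent dose = energy per mass),
    = m²·s⁻².
Combining: Sv·m = (m²·s⁻²) · m = m³·s⁻².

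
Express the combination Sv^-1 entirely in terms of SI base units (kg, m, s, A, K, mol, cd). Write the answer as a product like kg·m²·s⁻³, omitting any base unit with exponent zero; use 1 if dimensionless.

Sv = J/kg (equivalent dose = energy per mass),
    = m²·s⁻².
So Sv⁻¹ = m⁻²·s².

m⁻²·s²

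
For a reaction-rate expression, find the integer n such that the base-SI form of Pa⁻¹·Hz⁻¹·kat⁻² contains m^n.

1

Pa = N/m² (pressure = force per area),
    = kg·m⁻¹·s⁻².
So Pa⁻¹ = kg⁻¹·m·s².
Hz = 1/s = s⁻¹ (frequency is cycles per second).
So Hz⁻¹ = s.
kat = mol/s = s⁻¹·mol (catalytic activity).
So kat⁻² = s²·mol⁻².
Combining: Pa⁻¹·Hz⁻¹·kat⁻² = (kg⁻¹·m·s²) · s · (s²·mol⁻²) = kg⁻¹·m·s⁵·mol⁻².
The exponent of m is 1.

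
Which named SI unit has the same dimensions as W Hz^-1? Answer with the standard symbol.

W = J/s (power = energy per time),
    = kg·m²·s⁻³.
Hz = 1/s = s⁻¹ (frequency is cycles per second).
So Hz⁻¹ = s.
Combining: W·Hz⁻¹ = (kg·m²·s⁻³) · s = kg·m²·s⁻².
kg·m²·s⁻² is the base-SI form of the joule.

J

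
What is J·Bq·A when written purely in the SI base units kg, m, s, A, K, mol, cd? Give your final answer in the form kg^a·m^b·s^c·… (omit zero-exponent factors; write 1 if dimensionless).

kg·m²·s⁻³·A

J = N·m (work = force × distance),
    = kg·m²·s⁻².
Bq = 1/s = s⁻¹ (activity is decays per second).
Combining: J·Bq·A = (kg·m²·s⁻²) · s⁻¹ · A = kg·m²·s⁻³·A.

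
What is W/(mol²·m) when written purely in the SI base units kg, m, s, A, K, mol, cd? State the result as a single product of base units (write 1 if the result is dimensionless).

W = J/s (power = energy per time),
    = kg·m²·s⁻³.
Combining: mol⁻²·m⁻¹·W = mol⁻² · m⁻¹ · (kg·m²·s⁻³) = kg·m·s⁻³·mol⁻².

kg·m·s⁻³·mol⁻²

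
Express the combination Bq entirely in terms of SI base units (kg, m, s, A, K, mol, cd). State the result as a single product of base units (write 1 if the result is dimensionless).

Bq = 1/s = s⁻¹ (activity is decays per second).

s⁻¹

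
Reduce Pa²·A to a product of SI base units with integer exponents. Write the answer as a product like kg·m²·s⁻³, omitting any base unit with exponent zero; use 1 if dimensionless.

kg²·m⁻²·s⁻⁴·A

Pa = kg·m⁻¹·s⁻².
So Pa² = kg²·m⁻²·s⁻⁴.
Combining: Pa²·A = (kg²·m⁻²·s⁻⁴) · A = kg²·m⁻²·s⁻⁴·A.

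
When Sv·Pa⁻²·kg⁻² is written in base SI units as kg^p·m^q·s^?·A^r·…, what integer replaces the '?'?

Sv = J/kg (equivalent dose = energy per mass),
    = m²·s⁻².
Pa = N/m² (pressure = force per area),
    = kg·m⁻¹·s⁻².
So Pa⁻² = kg⁻²·m²·s⁴.
Combining: Sv·Pa⁻²·kg⁻² = (m²·s⁻²) · (kg⁻²·m²·s⁴) · kg⁻² = kg⁻⁴·m⁴·s².
The exponent of s is 2.

2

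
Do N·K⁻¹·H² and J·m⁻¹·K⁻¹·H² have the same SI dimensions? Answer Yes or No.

Left side:
  N = kg·m·s⁻².
  H = kg·m²·s⁻²·A⁻².
  So H² = kg²·m⁴·s⁻⁴·A⁻⁴.
  Combining: N·K⁻¹·H² = (kg·m·s⁻²) · K⁻¹ · (kg²·m⁴·s⁻⁴·A⁻⁴) = kg³·m⁵·s⁻⁶·A⁻⁴·K⁻¹.
Right side:
  J = N·m (work = force × distance),
      = kg·m²·s⁻².
  H = Wb/A (inductance = flux per current),
      = kg·m²·s⁻²·A⁻².
  So H² = kg²·m⁴·s⁻⁴·A⁻⁴.
  Combining: J·m⁻¹·K⁻¹·H² = (kg·m²·s⁻²) · m⁻¹ · K⁻¹ · (kg²·m⁴·s⁻⁴·A⁻⁴) = kg³·m⁵·s⁻⁶·A⁻⁴·K⁻¹.
Both reduce to kg³·m⁵·s⁻⁶·A⁻⁴·K⁻¹.

Yes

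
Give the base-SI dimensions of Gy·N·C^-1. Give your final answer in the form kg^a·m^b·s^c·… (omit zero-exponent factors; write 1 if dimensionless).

kg·m³·s⁻⁵·A⁻¹

Gy = J/kg (absorbed dose = energy per mass),
    = m²·s⁻².
N = kg·m/s² = kg·m·s⁻² (force = mass × acceleration).
C = A·s = s·A (charge = current × time).
So C⁻¹ = s⁻¹·A⁻¹.
Combining: Gy·N·C⁻¹ = (m²·s⁻²) · (kg·m·s⁻²) · (s⁻¹·A⁻¹) = kg·m³·s⁻⁵·A⁻¹.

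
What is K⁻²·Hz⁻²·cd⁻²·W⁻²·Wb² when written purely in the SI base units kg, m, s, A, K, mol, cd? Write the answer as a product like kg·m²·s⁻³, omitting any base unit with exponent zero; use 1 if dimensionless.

Hz = s⁻¹.
So Hz⁻² = s².
W = kg·m²·s⁻³.
So W⁻² = kg⁻²·m⁻⁴·s⁶.
Wb = kg·m²·s⁻²·A⁻¹.
So Wb² = kg²·m⁴·s⁻⁴·A⁻².
Combining: K⁻²·Hz⁻²·cd⁻²·W⁻²·Wb² = K⁻² · s² · cd⁻² · (kg⁻²·m⁻⁴·s⁶) · (kg²·m⁴·s⁻⁴·A⁻²) = s⁴·A⁻²·K⁻²·cd⁻².

s⁴·A⁻²·K⁻²·cd⁻²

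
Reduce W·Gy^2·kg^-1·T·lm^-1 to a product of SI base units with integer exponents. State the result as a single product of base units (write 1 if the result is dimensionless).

kg·m⁶·s⁻⁹·A⁻¹·cd⁻¹

W = J/s (power = energy per time),
    = kg·m²·s⁻³.
Gy = J/kg (absorbed dose = energy per mass),
    = m²·s⁻².
So Gy² = m⁴·s⁻⁴.
T = Wb/m² (flux density = flux per area),
    = kg·s⁻²·A⁻¹.
lm = cd·sr = cd (luminous flux; sr is dimensionless).
So lm⁻¹ = cd⁻¹.
Combining: W·Gy²·kg⁻¹·T·lm⁻¹ = (kg·m²·s⁻³) · (m⁴·s⁻⁴) · kg⁻¹ · (kg·s⁻²·A⁻¹) · cd⁻¹ = kg·m⁶·s⁻⁹·A⁻¹·cd⁻¹.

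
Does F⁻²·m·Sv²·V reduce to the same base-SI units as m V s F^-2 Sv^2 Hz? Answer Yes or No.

Yes

Left side:
  F = kg⁻¹·m⁻²·s⁴·A².
  So F⁻² = kg²·m⁴·s⁻⁸·A⁻⁴.
  Sv = m²·s⁻².
  So Sv² = m⁴·s⁻⁴.
  V = kg·m²·s⁻³·A⁻¹.
  Combining: F⁻²·m·Sv²·V = (kg²·m⁴·s⁻⁸·A⁻⁴) · m · (m⁴·s⁻⁴) · (kg·m²·s⁻³·A⁻¹) = kg³·m¹¹·s⁻¹⁵·A⁻⁵.
Right side:
  V = kg·m²·s⁻³·A⁻¹.
  F = kg⁻¹·m⁻²·s⁴·A².
  So F⁻² = kg²·m⁴·s⁻⁸·A⁻⁴.
  Sv = m²·s⁻².
  So Sv² = m⁴·s⁻⁴.
  Hz = s⁻¹.
  Combining: m·V·s·F⁻²·Sv²·Hz = m · (kg·m²·s⁻³·A⁻¹) · s · (kg²·m⁴·s⁻⁸·A⁻⁴) · (m⁴·s⁻⁴) · s⁻¹ = kg³·m¹¹·s⁻¹⁵·A⁻⁵.
Both reduce to kg³·m¹¹·s⁻¹⁵·A⁻⁵.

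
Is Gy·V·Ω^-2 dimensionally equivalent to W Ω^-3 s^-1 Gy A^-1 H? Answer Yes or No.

Yes

Left side:
  Gy = J/kg (absorbed dose = energy per mass),
      = m²·s⁻².
  V = W/A (potential = power per current),
      = kg·m²·s⁻³·A⁻¹.
  Ω = V/A (resistance = voltage per current),
      = kg·m²·s⁻³·A⁻².
  So Ω⁻² = kg⁻²·m⁻⁴·s⁶·A⁴.
  Combining: Gy·V·Ω⁻² = (m²·s⁻²) · (kg·m²·s⁻³·A⁻¹) · (kg⁻²·m⁻⁴·s⁶·A⁴) = kg⁻¹·s·A³.
Right side:
  W = kg·m²·s⁻³.
  Ω = kg·m²·s⁻³·A⁻².
  So Ω⁻³ = kg⁻³·m⁻⁶·s⁹·A⁶.
  Gy = m²·s⁻².
  H = kg·m²·s⁻²·A⁻².
  Combining: W·Ω⁻³·s⁻¹·Gy·A⁻¹·H = (kg·m²·s⁻³) · (kg⁻³·m⁻⁶·s⁹·A⁶) · s⁻¹ · (m²·s⁻²) · A⁻¹ · (kg·m²·s⁻²·A⁻²) = kg⁻¹·s·A³.
Both reduce to kg⁻¹·s·A³.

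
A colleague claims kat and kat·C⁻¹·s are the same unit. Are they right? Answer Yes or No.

No

Left side:
  kat = mol/s = s⁻¹·mol (catalytic activity).
Right side:
  kat = mol/s = s⁻¹·mol (catalytic activity).
  C = A·s = s·A (charge = current × time).
  So C⁻¹ = s⁻¹·A⁻¹.
  Combining: kat·C⁻¹·s = (s⁻¹·mol) · (s⁻¹·A⁻¹) · s = s⁻¹·A⁻¹·mol.
Left is s⁻¹·mol; right is s⁻¹·A⁻¹·mol — different.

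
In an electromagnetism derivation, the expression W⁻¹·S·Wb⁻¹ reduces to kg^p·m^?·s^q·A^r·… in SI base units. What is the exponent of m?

W = kg·m²·s⁻³.
So W⁻¹ = kg⁻¹·m⁻²·s³.
S = kg⁻¹·m⁻²·s³·A².
Wb = kg·m²·s⁻²·A⁻¹.
So Wb⁻¹ = kg⁻¹·m⁻²·s²·A.
Combining: W⁻¹·S·Wb⁻¹ = (kg⁻¹·m⁻²·s³) · (kg⁻¹·m⁻²·s³·A²) · (kg⁻¹·m⁻²·s²·A) = kg⁻³·m⁻⁶·s⁸·A³.
The exponent of m is -6.

-6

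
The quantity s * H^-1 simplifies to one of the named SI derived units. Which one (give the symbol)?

S

H = kg·m²·s⁻²·A⁻².
So H⁻¹ = kg⁻¹·m⁻²·s²·A².
Combining: s·H⁻¹ = s · (kg⁻¹·m⁻²·s²·A²) = kg⁻¹·m⁻²·s³·A².
kg⁻¹·m⁻²·s³·A² is the base-SI form of the siemens.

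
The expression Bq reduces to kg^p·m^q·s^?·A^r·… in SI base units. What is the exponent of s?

Bq = 1/s = s⁻¹ (activity is decays per second).
The exponent of s is -1.

-1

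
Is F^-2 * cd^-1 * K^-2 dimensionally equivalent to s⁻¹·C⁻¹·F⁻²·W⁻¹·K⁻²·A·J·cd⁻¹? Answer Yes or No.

No

Left side:
  F = C/V (capacitance = charge per voltage),
      = A·s/(kg·m²·s⁻³·A⁻¹) (substituting C and V),
      = kg⁻¹·m⁻²·s⁴·A².
  So F⁻² = kg²·m⁴·s⁻⁸·A⁻⁴.
  Combining: F⁻²·cd⁻¹·K⁻² = (kg²·m⁴·s⁻⁸·A⁻⁴) · cd⁻¹ · K⁻² = kg²·m⁴·s⁻⁸·A⁻⁴·K⁻²·cd⁻¹.
Right side:
  C = A·s = s·A (charge = current × time).
  So C⁻¹ = s⁻¹·A⁻¹.
  F = C/V (capacitance = charge per voltage),
      = A·s/(kg·m²·s⁻³·A⁻¹) (substituting C and V),
      = kg⁻¹·m⁻²·s⁴·A².
  So F⁻² = kg²·m⁴·s⁻⁸·A⁻⁴.
  W = J/s (power = energy per time),
      = kg·m²·s⁻³.
  So W⁻¹ = kg⁻¹·m⁻²·s³.
  J = N·m (work = force × distance),
      = kg·m²·s⁻².
  Combining: s⁻¹·C⁻¹·F⁻²·W⁻¹·K⁻²·A·J·cd⁻¹ = s⁻¹ · (s⁻¹·A⁻¹) · (kg²·m⁴·s⁻⁸·A⁻⁴) · (kg⁻¹·m⁻²·s³) · K⁻² · A · (kg·m²·s⁻²) · cd⁻¹ = kg²·m⁴·s⁻⁹·A⁻⁴·K⁻²·cd⁻¹.
Left is kg²·m⁴·s⁻⁸·A⁻⁴·K⁻²·cd⁻¹; right is kg²·m⁴·s⁻⁹·A⁻⁴·K⁻²·cd⁻¹ — different.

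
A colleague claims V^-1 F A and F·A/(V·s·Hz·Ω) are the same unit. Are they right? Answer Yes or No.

No

Left side:
  V = kg·m²·s⁻³·A⁻¹.
  So V⁻¹ = kg⁻¹·m⁻²·s³·A.
  F = kg⁻¹·m⁻²·s⁴·A².
  Combining: V⁻¹·F·A = (kg⁻¹·m⁻²·s³·A) · (kg⁻¹·m⁻²·s⁴·A²) · A = kg⁻²·m⁻⁴·s⁷·A⁴.
Right side:
  V = W/A (potential = power per current),
      = kg·m²·s⁻³·A⁻¹.
  So V⁻¹ = kg⁻¹·m⁻²·s³·A.
  F = C/V (capacitance = charge per voltage),
      = A·s/(kg·m²·s⁻³·A⁻¹) (substituting C and V),
      = kg⁻¹·m⁻²·s⁴·A².
  Hz = 1/s = s⁻¹ (frequency is cycles per second).
  So Hz⁻¹ = s.
  Ω = V/A (resistance = voltage per current),
      = kg·m²·s⁻³·A⁻².
  So Ω⁻¹ = kg⁻¹·m⁻²·s³·A².
  Combining: V⁻¹·s⁻¹·F·A·Hz⁻¹·Ω⁻¹ = (kg⁻¹·m⁻²·s³·A) · s⁻¹ · (kg⁻¹·m⁻²·s⁴·A²) · A · s · (kg⁻¹·m⁻²·s³·A²) = kg⁻³·m⁻⁶·s¹⁰·A⁶.
Left is kg⁻²·m⁻⁴·s⁷·A⁴; right is kg⁻³·m⁻⁶·s¹⁰·A⁶ — different.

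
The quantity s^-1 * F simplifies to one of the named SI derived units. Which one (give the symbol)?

S

F = kg⁻¹·m⁻²·s⁴·A².
Combining: s⁻¹·F = s⁻¹ · (kg⁻¹·m⁻²·s⁴·A²) = kg⁻¹·m⁻²·s³·A².
kg⁻¹·m⁻²·s³·A² is the base-SI form of the siemens.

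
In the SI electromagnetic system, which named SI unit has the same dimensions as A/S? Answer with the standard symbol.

V

S = kg⁻¹·m⁻²·s³·A².
So S⁻¹ = kg·m²·s⁻³·A⁻².
Combining: S⁻¹·A = (kg·m²·s⁻³·A⁻²) · A = kg·m²·s⁻³·A⁻¹.
kg·m²·s⁻³·A⁻¹ is the base-SI form of the volt.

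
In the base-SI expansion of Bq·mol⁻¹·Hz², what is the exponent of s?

Bq = s⁻¹.
Hz = s⁻¹.
So Hz² = s⁻².
Combining: Bq·mol⁻¹·Hz² = s⁻¹ · mol⁻¹ · s⁻² = s⁻³·mol⁻¹.
The exponent of s is -3.

-3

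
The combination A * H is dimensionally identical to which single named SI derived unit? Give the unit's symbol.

Wb

H = kg·m²·s⁻²·A⁻².
Combining: A·H = A · (kg·m²·s⁻²·A⁻²) = kg·m²·s⁻²·A⁻¹.
kg·m²·s⁻²·A⁻¹ is the base-SI form of the weber.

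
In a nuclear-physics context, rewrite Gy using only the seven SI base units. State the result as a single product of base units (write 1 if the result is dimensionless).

Gy = J/kg (absorbed dose = energy per mass),
    = m²·s⁻².

m²·s⁻²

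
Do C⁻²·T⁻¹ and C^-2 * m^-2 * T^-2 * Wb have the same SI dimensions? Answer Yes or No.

Left side:
  C = A·s = s·A (charge = current × time).
  So C⁻² = s⁻²·A⁻².
  T = Wb/m² (flux density = flux per area),
      = kg·s⁻²·A⁻¹.
  So T⁻¹ = kg⁻¹·s²·A.
  Combining: C⁻²·T⁻¹ = (s⁻²·A⁻²) · (kg⁻¹·s²·A) = kg⁻¹·A⁻¹.
Right side:
  C = A·s = s·A (charge = current × time).
  So C⁻² = s⁻²·A⁻².
  T = Wb/m² (flux density = flux per area),
      = kg·s⁻²·A⁻¹.
  So T⁻² = kg⁻²·s⁴·A².
  Wb = V·s (flux: a volt is a weber per second),
      = kg·m²·s⁻²·A⁻¹.
  Combining: C⁻²·m⁻²·T⁻²·Wb = (s⁻²·A⁻²) · m⁻² · (kg⁻²·s⁴·A²) · (kg·m²·s⁻²·A⁻¹) = kg⁻¹·A⁻¹.
Both reduce to kg⁻¹·A⁻¹.

Yes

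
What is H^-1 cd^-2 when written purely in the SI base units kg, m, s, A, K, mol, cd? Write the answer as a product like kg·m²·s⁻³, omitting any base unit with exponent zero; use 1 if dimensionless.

kg⁻¹·m⁻²·s²·A²·cd⁻²

H = Wb/A (inductance = flux per current),
    = kg·m²·s⁻²·A⁻².
So H⁻¹ = kg⁻¹·m⁻²·s²·A².
Combining: H⁻¹·cd⁻² = (kg⁻¹·m⁻²·s²·A²) · cd⁻² = kg⁻¹·m⁻²·s²·A²·cd⁻².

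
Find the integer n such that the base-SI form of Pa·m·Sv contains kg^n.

1

Pa = kg·m⁻¹·s⁻².
Sv = m²·s⁻².
Combining: Pa·m·Sv = (kg·m⁻¹·s⁻²) · m · (m²·s⁻²) = kg·m²·s⁻⁴.
The exponent of kg is 1.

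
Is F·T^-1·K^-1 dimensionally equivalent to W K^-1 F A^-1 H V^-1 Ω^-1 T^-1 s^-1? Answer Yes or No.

Left side:
  F = C/V (capacitance = charge per voltage),
      = A·s/(kg·m²·s⁻³·A⁻¹) (substituting C and V),
      = kg⁻¹·m⁻²·s⁴·A².
  T = Wb/m² (flux density = flux per area),
      = kg·s⁻²·A⁻¹.
  So T⁻¹ = kg⁻¹·s²·A.
  Combining: F·T⁻¹·K⁻¹ = (kg⁻¹·m⁻²·s⁴·A²) · (kg⁻¹·s²·A) · K⁻¹ = kg⁻²·m⁻²·s⁶·A³·K⁻¹.
Right side:
  W = J/s (power = energy per time),
      = kg·m²·s⁻³.
  F = C/V (capacitance = charge per voltage),
      = A·s/(kg·m²·s⁻³·A⁻¹) (substituting C and V),
      = kg⁻¹·m⁻²·s⁴·A².
  H = Wb/A (inductance = flux per current),
      = kg·m²·s⁻²·A⁻².
  V = W/A (potential = power per current),
      = kg·m²·s⁻³·A⁻¹.
  So V⁻¹ = kg⁻¹·m⁻²·s³·A.
  Ω = V/A (resistance = voltage per current),
      = kg·m²·s⁻³·A⁻².
  So Ω⁻¹ = kg⁻¹·m⁻²·s³·A².
  T = Wb/m² (flux density = flux per area),
      = kg·s⁻²·A⁻¹.
  So T⁻¹ = kg⁻¹·s²·A.
  Combining: W·K⁻¹·F·A⁻¹·H·V⁻¹·Ω⁻¹·T⁻¹·s⁻¹ = (kg·m²·s⁻³) · K⁻¹ · (kg⁻¹·m⁻²·s⁴·A²) · A⁻¹ · (kg·m²·s⁻²·A⁻²) · (kg⁻¹·m⁻²·s³·A) · (kg⁻¹·m⁻²·s³·A²) · (kg⁻¹·s²·A) · s⁻¹ = kg⁻²·m⁻²·s⁶·A³·K⁻¹.
Both reduce to kg⁻²·m⁻²·s⁶·A³·K⁻¹.

Yes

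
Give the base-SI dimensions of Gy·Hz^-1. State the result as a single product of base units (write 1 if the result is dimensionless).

Gy = J/kg (absorbed dose = energy per mass),
    = m²·s⁻².
Hz = 1/s = s⁻¹ (frequency is cycles per second).
So Hz⁻¹ = s.
Combining: Gy·Hz⁻¹ = (m²·s⁻²) · s = m²·s⁻¹.

m²·s⁻¹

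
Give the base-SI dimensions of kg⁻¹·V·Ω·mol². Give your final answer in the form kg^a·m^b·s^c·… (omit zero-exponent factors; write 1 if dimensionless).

kg·m⁴·s⁻⁶·A⁻³·mol²

V = kg·m²·s⁻³·A⁻¹.
Ω = kg·m²·s⁻³·A⁻².
Combining: kg⁻¹·V·Ω·mol² = kg⁻¹ · (kg·m²·s⁻³·A⁻¹) · (kg·m²·s⁻³·A⁻²) · mol² = kg·m⁴·s⁻⁶·A⁻³·mol².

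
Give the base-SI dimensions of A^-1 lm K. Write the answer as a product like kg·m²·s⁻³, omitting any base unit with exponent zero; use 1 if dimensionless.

A⁻¹·K·cd

lm = cd.
Combining: A⁻¹·lm·K = A⁻¹ · cd · K = A⁻¹·K·cd.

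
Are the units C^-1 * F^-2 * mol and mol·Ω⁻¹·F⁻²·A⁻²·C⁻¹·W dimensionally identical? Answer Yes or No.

Left side:
  C = A·s = s·A (charge = current × time).
  So C⁻¹ = s⁻¹·A⁻¹.
  F = C/V (capacitance = charge per voltage),
      = A·s/(kg·m²·s⁻³·A⁻¹) (substituting C and V),
      = kg⁻¹·m⁻²·s⁴·A².
  So F⁻² = kg²·m⁴·s⁻⁸·A⁻⁴.
  Combining: C⁻¹·F⁻²·mol = (s⁻¹·A⁻¹) · (kg²·m⁴·s⁻⁸·A⁻⁴) · mol = kg²·m⁴·s⁻⁹·A⁻⁵·mol.
Right side:
  Ω = V/A (resistance = voltage per current),
      = kg·m²·s⁻³·A⁻².
  So Ω⁻¹ = kg⁻¹·m⁻²·s³·A².
  F = C/V (capacitance = charge per voltage),
      = A·s/(kg·m²·s⁻³·A⁻¹) (substituting C and V),
      = kg⁻¹·m⁻²·s⁴·A².
  So F⁻² = kg²·m⁴·s⁻⁸·A⁻⁴.
  C = A·s = s·A (charge = current × time).
  So C⁻¹ = s⁻¹·A⁻¹.
  W = J/s (power = energy per time),
      = kg·m²·s⁻³.
  Combining: mol·Ω⁻¹·F⁻²·A⁻²·C⁻¹·W = mol · (kg⁻¹·m⁻²·s³·A²) · (kg²·m⁴·s⁻⁸·A⁻⁴) · A⁻² · (s⁻¹·A⁻¹) · (kg·m²·s⁻³) = kg²·m⁴·s⁻⁹·A⁻⁵·mol.
Both reduce to kg²·m⁴·s⁻⁹·A⁻⁵·mol.

Yes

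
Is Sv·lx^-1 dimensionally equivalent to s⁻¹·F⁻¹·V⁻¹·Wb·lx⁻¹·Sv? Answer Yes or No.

No

Left side:
  Sv = J/kg (equivalent dose = energy per mass),
      = m²·s⁻².
  lx = lm/m² (illuminance = luminous flux per area),
      = m⁻²·cd.
  So lx⁻¹ = m²·cd⁻¹.
  Combining: Sv·lx⁻¹ = (m²·s⁻²) · (m²·cd⁻¹) = m⁴·s⁻²·cd⁻¹.
Right side:
  F = C/V (capacitance = charge per voltage),
      = A·s/(kg·m²·s⁻³·A⁻¹) (substituting C and V),
      = kg⁻¹·m⁻²·s⁴·A².
  So F⁻¹ = kg·m²·s⁻⁴·A⁻².
  V = W/A (potential = power per current),
      = kg·m²·s⁻³·A⁻¹.
  So V⁻¹ = kg⁻¹·m⁻²·s³·A.
  Wb = V·s (flux: a volt is a weber per second),
      = kg·m²·s⁻²·A⁻¹.
  lx = lm/m² (illuminance = luminous flux per area),
      = m⁻²·cd.
  So lx⁻¹ = m²·cd⁻¹.
  Sv = J/kg (equivalent dose = energy per mass),
      = m²·s⁻².
  Combining: s⁻¹·F⁻¹·V⁻¹·Wb·lx⁻¹·Sv = s⁻¹ · (kg·m²·s⁻⁴·A⁻²) · (kg⁻¹·m⁻²·s³·A) · (kg·m²·s⁻²·A⁻¹) · (m²·cd⁻¹) · (m²·s⁻²) = kg·m⁶·s⁻⁶·A⁻²·cd⁻¹.
Left is m⁴·s⁻²·cd⁻¹; right is kg·m⁶·s⁻⁶·A⁻²·cd⁻¹ — different.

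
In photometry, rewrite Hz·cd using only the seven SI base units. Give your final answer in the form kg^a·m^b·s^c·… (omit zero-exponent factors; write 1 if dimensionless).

Hz = 1/s = s⁻¹ (frequency is cycles per second).
Combining: Hz·cd = s⁻¹ · cd = s⁻¹·cd.

s⁻¹·cd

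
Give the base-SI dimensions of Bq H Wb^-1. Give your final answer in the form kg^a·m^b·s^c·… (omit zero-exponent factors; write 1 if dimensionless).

s⁻¹·A⁻¹

Bq = s⁻¹.
H = kg·m²·s⁻²·A⁻².
Wb = kg·m²·s⁻²·A⁻¹.
So Wb⁻¹ = kg⁻¹·m⁻²·s²·A.
Combining: Bq·H·Wb⁻¹ = s⁻¹ · (kg·m²·s⁻²·A⁻²) · (kg⁻¹·m⁻²·s²·A) = s⁻¹·A⁻¹.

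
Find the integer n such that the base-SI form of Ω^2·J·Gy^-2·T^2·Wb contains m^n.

4

Ω = kg·m²·s⁻³·A⁻².
So Ω² = kg²·m⁴·s⁻⁶·A⁻⁴.
J = kg·m²·s⁻².
Gy = m²·s⁻².
So Gy⁻² = m⁻⁴·s⁴.
T = kg·s⁻²·A⁻¹.
So T² = kg²·s⁻⁴·A⁻².
Wb = kg·m²·s⁻²·A⁻¹.
Combining: Ω²·J·Gy⁻²·T²·Wb = (kg²·m⁴·s⁻⁶·A⁻⁴) · (kg·m²·s⁻²) · (m⁻⁴·s⁴) · (kg²·s⁻⁴·A⁻²) · (kg·m²·s⁻²·A⁻¹) = kg⁶·m⁴·s⁻¹⁰·A⁻⁷.
The exponent of m is 4.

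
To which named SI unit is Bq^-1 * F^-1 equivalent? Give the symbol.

Ω

Bq = 1/s = s⁻¹ (activity is decays per second).
So Bq⁻¹ = s.
F = C/V (capacitance = charge per voltage),
    = A·s/(kg·m²·s⁻³·A⁻¹) (substituting C and V),
    = kg⁻¹·m⁻²·s⁴·A².
So F⁻¹ = kg·m²·s⁻⁴·A⁻².
Combining: Bq⁻¹·F⁻¹ = s · (kg·m²·s⁻⁴·A⁻²) = kg·m²·s⁻³·A⁻².
kg·m²·s⁻³·A⁻² is the base-SI form of the ohm.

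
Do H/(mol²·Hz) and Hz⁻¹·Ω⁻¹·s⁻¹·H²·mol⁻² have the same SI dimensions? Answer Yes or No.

Yes

Left side:
  Hz = 1/s = s⁻¹ (frequency is cycles per second).
  So Hz⁻¹ = s.
  H = Wb/A (inductance = flux per current),
      = kg·m²·s⁻²·A⁻².
  Combining: mol⁻²·Hz⁻¹·H = mol⁻² · s · (kg·m²·s⁻²·A⁻²) = kg·m²·s⁻¹·A⁻²·mol⁻².
Right side:
  Hz = 1/s = s⁻¹ (frequency is cycles per second).
  So Hz⁻¹ = s.
  Ω = V/A (resistance = voltage per current),
      = kg·m²·s⁻³·A⁻².
  So Ω⁻¹ = kg⁻¹·m⁻²·s³·A².
  H = Wb/A (inductance = flux per current),
      = kg·m²·s⁻²·A⁻².
  So H² = kg²·m⁴·s⁻⁴·A⁻⁴.
  Combining: Hz⁻¹·Ω⁻¹·s⁻¹·H²·mol⁻² = s · (kg⁻¹·m⁻²·s³·A²) · s⁻¹ · (kg²·m⁴·s⁻⁴·A⁻⁴) · mol⁻² = kg·m²·s⁻¹·A⁻²·mol⁻².
Both reduce to kg·m²·s⁻¹·A⁻²·mol⁻².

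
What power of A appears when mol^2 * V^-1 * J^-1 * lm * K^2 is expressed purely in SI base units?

1

V = kg·m²·s⁻³·A⁻¹.
So V⁻¹ = kg⁻¹·m⁻²·s³·A.
J = kg·m²·s⁻².
So J⁻¹ = kg⁻¹·m⁻²·s².
lm = cd.
Combining: mol²·V⁻¹·J⁻¹·lm·K² = mol² · (kg⁻¹·m⁻²·s³·A) · (kg⁻¹·m⁻²·s²) · cd · K² = kg⁻²·m⁻⁴·s⁵·A·K²·mol²·cd.
The exponent of A is 1.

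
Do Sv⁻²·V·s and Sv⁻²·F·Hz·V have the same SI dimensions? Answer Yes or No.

No

Left side:
  Sv = J/kg (equivalent dose = energy per mass),
      = m²·s⁻².
  So Sv⁻² = m⁻⁴·s⁴.
  V = W/A (potential = power per current),
      = kg·m²·s⁻³·A⁻¹.
  Combining: Sv⁻²·V·s = (m⁻⁴·s⁴) · (kg·m²·s⁻³·A⁻¹) · s = kg·m⁻²·s²·A⁻¹.
Right side:
  Sv = m²·s⁻².
  So Sv⁻² = m⁻⁴·s⁴.
  F = kg⁻¹·m⁻²·s⁴·A².
  Hz = s⁻¹.
  V = kg·m²·s⁻³·A⁻¹.
  Combining: Sv⁻²·F·Hz·V = (m⁻⁴·s⁴) · (kg⁻¹·m⁻²·s⁴·A²) · s⁻¹ · (kg·m²·s⁻³·A⁻¹) = m⁻⁴·s⁴·A.
Left is kg·m⁻²·s²·A⁻¹; right is m⁻⁴·s⁴·A — different.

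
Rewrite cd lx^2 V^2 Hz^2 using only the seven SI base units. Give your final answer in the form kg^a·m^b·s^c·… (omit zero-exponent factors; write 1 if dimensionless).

lx = lm/m² (illuminance = luminous flux per area),
    = m⁻²·cd.
So lx² = m⁻⁴·cd².
V = W/A (potential = power per current),
    = kg·m²·s⁻³·A⁻¹.
So V² = kg²·m⁴·s⁻⁶·A⁻².
Hz = 1/s = s⁻¹ (frequency is cycles per second).
So Hz² = s⁻².
Combining: cd·lx²·V²·Hz² = cd · (m⁻⁴·cd²) · (kg²·m⁴·s⁻⁶·A⁻²) · s⁻² = kg²·s⁻⁸·A⁻²·cd³.

kg²·s⁻⁸·A⁻²·cd³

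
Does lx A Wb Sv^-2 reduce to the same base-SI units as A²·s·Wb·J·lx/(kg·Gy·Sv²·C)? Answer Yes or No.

Yes

Left side:
  lx = m⁻²·cd.
  Wb = kg·m²·s⁻²·A⁻¹.
  Sv = m²·s⁻².
  So Sv⁻² = m⁻⁴·s⁴.
  Combining: lx·A·Wb·Sv⁻² = (m⁻²·cd) · A · (kg·m²·s⁻²·A⁻¹) · (m⁻⁴·s⁴) = kg·m⁻⁴·s²·cd.
Right side:
  Gy = J/kg (absorbed dose = energy per mass),
      = m²·s⁻².
  So Gy⁻¹ = m⁻²·s².
  Sv = J/kg (equivalent dose = energy per mass),
      = m²·s⁻².
  So Sv⁻² = m⁻⁴·s⁴.
  Wb = V·s (flux: a volt is a weber per second),
      = kg·m²·s⁻²·A⁻¹.
  J = N·m (work = force × distance),
      = kg·m²·s⁻².
  lx = lm/m² (illuminance = luminous flux per area),
      = m⁻²·cd.
  C = A·s = s·A (charge = current × time).
  So C⁻¹ = s⁻¹·A⁻¹.
  Combining: kg⁻¹·Gy⁻¹·A²·s·Sv⁻²·Wb·J·lx·C⁻¹ = kg⁻¹ · (m⁻²·s²) · A² · s · (m⁻⁴·s⁴) · (kg·m²·s⁻²·A⁻¹) · (kg·m²·s⁻²) · (m⁻²·cd) · (s⁻¹·A⁻¹) = kg·m⁻⁴·s²·cd.
Both reduce to kg·m⁻⁴·s²·cd.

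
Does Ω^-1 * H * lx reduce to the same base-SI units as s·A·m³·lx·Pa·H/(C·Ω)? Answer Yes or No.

Left side:
  Ω = kg·m²·s⁻³·A⁻².
  So Ω⁻¹ = kg⁻¹·m⁻²·s³·A².
  H = kg·m²·s⁻²·A⁻².
  lx = m⁻²·cd.
  Combining: Ω⁻¹·H·lx = (kg⁻¹·m⁻²·s³·A²) · (kg·m²·s⁻²·A⁻²) · (m⁻²·cd) = m⁻²·s·cd.
Right side:
  C = s·A.
  So C⁻¹ = s⁻¹·A⁻¹.
  Ω = kg·m²·s⁻³·A⁻².
  So Ω⁻¹ = kg⁻¹·m⁻²·s³·A².
  lx = m⁻²·cd.
  Pa = kg·m⁻¹·s⁻².
  H = kg·m²·s⁻²·A⁻².
  Combining: s·C⁻¹·Ω⁻¹·A·m³·lx·Pa·H = s · (s⁻¹·A⁻¹) · (kg⁻¹·m⁻²·s³·A²) · A · m³ · (m⁻²·cd) · (kg·m⁻¹·s⁻²) · (kg·m²·s⁻²·A⁻²) = kg·s⁻¹·cd.
Left is m⁻²·s·cd; right is kg·s⁻¹·cd — different.

No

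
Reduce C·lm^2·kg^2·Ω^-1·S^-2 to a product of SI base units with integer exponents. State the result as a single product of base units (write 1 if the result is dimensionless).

C = A·s = s·A (charge = current × time).
lm = cd·sr = cd (luminous flux; sr is dimensionless).
So lm² = cd².
Ω = V/A (resistance = voltage per current),
    = kg·m²·s⁻³·A⁻².
So Ω⁻¹ = kg⁻¹·m⁻²·s³·A².
S = 1/Ω (conductance is reciprocal resistance),
    = kg⁻¹·m⁻²·s³·A².
So S⁻² = kg²·m⁴·s⁻⁶·A⁻⁴.
Combining: C·lm²·kg²·Ω⁻¹·S⁻² = (s·A) · cd² · kg² · (kg⁻¹·m⁻²·s³·A²) · (kg²·m⁴·s⁻⁶·A⁻⁴) = kg³·m²·s⁻²·A⁻¹·cd².

kg³·m²·s⁻²·A⁻¹·cd²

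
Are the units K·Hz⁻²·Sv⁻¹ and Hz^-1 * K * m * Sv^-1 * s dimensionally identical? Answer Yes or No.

Left side:
  Hz = 1/s = s⁻¹ (frequency is cycles per second).
  So Hz⁻² = s².
  Sv = J/kg (equivalent dose = energy per mass),
      = m²·s⁻².
  So Sv⁻¹ = m⁻²·s².
  Combining: K·Hz⁻²·Sv⁻¹ = K · s² · (m⁻²·s²) = m⁻²·s⁴·K.
Right side:
  Hz = 1/s = s⁻¹ (frequency is cycles per second).
  So Hz⁻¹ = s.
  Sv = J/kg (equivalent dose = energy per mass),
      = m²·s⁻².
  So Sv⁻¹ = m⁻²·s².
  Combining: Hz⁻¹·K·m·Sv⁻¹·s = s · K · m · (m⁻²·s²) · s = m⁻¹·s⁴·K.
Left is m⁻²·s⁴·K; right is m⁻¹·s⁴·K — different.

No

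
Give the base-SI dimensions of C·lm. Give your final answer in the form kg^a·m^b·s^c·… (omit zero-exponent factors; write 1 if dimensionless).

s·A·cd

C = s·A.
lm = cd.
Combining: C·lm = (s·A) · cd = s·A·cd.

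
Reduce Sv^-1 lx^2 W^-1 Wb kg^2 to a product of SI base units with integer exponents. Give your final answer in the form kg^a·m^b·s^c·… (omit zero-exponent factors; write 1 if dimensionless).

Sv = J/kg (equivalent dose = energy per mass),
    = m²·s⁻².
So Sv⁻¹ = m⁻²·s².
lx = lm/m² (illuminance = luminous flux per area),
    = m⁻²·cd.
So lx² = m⁻⁴·cd².
W = J/s (power = energy per time),
    = kg·m²·s⁻³.
So W⁻¹ = kg⁻¹·m⁻²·s³.
Wb = V·s (flux: a volt is a weber per second),
    = kg·m²·s⁻²·A⁻¹.
Combining: Sv⁻¹·lx²·W⁻¹·Wb·kg² = (m⁻²·s²) · (m⁻⁴·cd²) · (kg⁻¹·m⁻²·s³) · (kg·m²·s⁻²·A⁻¹) · kg² = kg²·m⁻⁶·s³·A⁻¹·cd².

kg²·m⁻⁶·s³·A⁻¹·cd²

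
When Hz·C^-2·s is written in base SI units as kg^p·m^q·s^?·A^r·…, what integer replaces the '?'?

Hz = 1/s = s⁻¹ (frequency is cycles per second).
C = A·s = s·A (charge = current × time).
So C⁻² = s⁻²·A⁻².
Combining: Hz·C⁻²·s = s⁻¹ · (s⁻²·A⁻²) · s = s⁻²·A⁻².
The exponent of s is -2.

-2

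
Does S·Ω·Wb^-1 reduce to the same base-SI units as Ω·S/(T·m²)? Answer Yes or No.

Left side:
  S = kg⁻¹·m⁻²·s³·A².
  Ω = kg·m²·s⁻³·A⁻².
  Wb = kg·m²·s⁻²·A⁻¹.
  So Wb⁻¹ = kg⁻¹·m⁻²·s²·A.
  Combining: S·Ω·Wb⁻¹ = (kg⁻¹·m⁻²·s³·A²) · (kg·m²·s⁻³·A⁻²) · (kg⁻¹·m⁻²·s²·A) = kg⁻¹·m⁻²·s²·A.
Right side:
  Ω = V/A (resistance = voltage per current),
      = kg·m²·s⁻³·A⁻².
  T = Wb/m² (flux density = flux per area),
      = kg·s⁻²·A⁻¹.
  So T⁻¹ = kg⁻¹·s²·A.
  S = 1/Ω (conductance is reciprocal resistance),
      = kg⁻¹·m⁻²·s³·A².
  Combining: Ω·T⁻¹·m⁻²·S = (kg·m²·s⁻³·A⁻²) · (kg⁻¹·s²·A) · m⁻² · (kg⁻¹·m⁻²·s³·A²) = kg⁻¹·m⁻²·s²·A.
Both reduce to kg⁻¹·m⁻²·s²·A.

Yes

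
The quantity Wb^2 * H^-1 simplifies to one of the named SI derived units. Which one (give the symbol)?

Wb = V·s (flux: a volt is a weber per second),
    = kg·m²·s⁻²·A⁻¹.
So Wb² = kg²·m⁴·s⁻⁴·A⁻².
H = Wb/A (inductance = flux per current),
    = kg·m²·s⁻²·A⁻².
So H⁻¹ = kg⁻¹·m⁻²·s²·A².
Combining: Wb²·H⁻¹ = (kg²·m⁴·s⁻⁴·A⁻²) · (kg⁻¹·m⁻²·s²·A²) = kg·m²·s⁻².
kg·m²·s⁻² is the base-SI form of the joule.

J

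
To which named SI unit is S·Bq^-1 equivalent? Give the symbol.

S = 1/Ω (conductance is reciprocal resistance),
    = kg⁻¹·m⁻²·s³·A².
Bq = 1/s = s⁻¹ (activity is decays per second).
So Bq⁻¹ = s.
Combining: S·Bq⁻¹ = (kg⁻¹·m⁻²·s³·A²) · s = kg⁻¹·m⁻²·s⁴·A².
kg⁻¹·m⁻²·s⁴·A² is the base-SI form of the farad.

F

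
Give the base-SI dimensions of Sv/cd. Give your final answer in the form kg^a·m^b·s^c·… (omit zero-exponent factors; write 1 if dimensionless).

m²·s⁻²·cd⁻¹

Sv = J/kg (equivalent dose = energy per mass),
    = m²·s⁻².
Combining: Sv·cd⁻¹ = (m²·s⁻²) · cd⁻¹ = m²·s⁻²·cd⁻¹.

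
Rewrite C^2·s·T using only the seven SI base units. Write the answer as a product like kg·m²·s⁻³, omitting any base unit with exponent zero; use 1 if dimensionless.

kg·s·A

C = s·A.
So C² = s²·A².
T = kg·s⁻²·A⁻¹.
Combining: C²·s·T = (s²·A²) · s · (kg·s⁻²·A⁻¹) = kg·s·A.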